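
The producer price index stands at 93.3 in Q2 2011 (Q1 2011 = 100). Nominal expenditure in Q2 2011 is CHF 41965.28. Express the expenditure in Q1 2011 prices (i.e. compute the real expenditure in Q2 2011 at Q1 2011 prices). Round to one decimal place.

44978.9

Real = Nominal ÷ (Index/100) = 41965.28 ÷ (93.3/100)
     = 41965.28 ÷ 0.933 = 44978.8639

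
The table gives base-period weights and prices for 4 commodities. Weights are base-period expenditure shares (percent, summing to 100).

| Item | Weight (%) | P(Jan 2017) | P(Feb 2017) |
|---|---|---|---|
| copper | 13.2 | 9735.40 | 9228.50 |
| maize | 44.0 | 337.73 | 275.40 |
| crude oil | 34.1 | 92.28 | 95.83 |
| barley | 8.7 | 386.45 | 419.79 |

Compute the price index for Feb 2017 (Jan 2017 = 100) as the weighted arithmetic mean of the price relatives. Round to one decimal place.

93.3

copper: 13.2 × (9228.50/9735.40) = 13.2 × 0.947932 = 12.5127
maize: 44.0 × (275.40/337.73) = 44.0 × 0.815444 = 35.8795
crude oil: 34.1 × (95.83/92.28) = 34.1 × 1.038470 = 35.4118
barley: 8.7 × (419.79/386.45) = 8.7 × 1.086272 = 9.4506
Index = Σ wᵢ·(p₁ᵢ/p₀ᵢ) = 12.5127 + 35.8795 + 35.4118 + 9.4506 = 93.2546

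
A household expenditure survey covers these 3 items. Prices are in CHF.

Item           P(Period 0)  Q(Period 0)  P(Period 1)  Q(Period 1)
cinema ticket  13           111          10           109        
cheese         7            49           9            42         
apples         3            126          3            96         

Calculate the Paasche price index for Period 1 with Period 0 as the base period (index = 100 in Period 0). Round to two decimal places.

Paasche price index uses current-period quantities as weights.
ΣP(Period 1)·Q(Period 1) = 10×109 + 9×42 + 3×96 = 1090 + 378 + 288 = 1756
ΣP(Period 0)·Q(Period 1) = 13×109 + 7×42 + 3×96 = 1417 + 294 + 288 = 1999
Index = 1756 / 1999 × 100 = 87.8439

87.84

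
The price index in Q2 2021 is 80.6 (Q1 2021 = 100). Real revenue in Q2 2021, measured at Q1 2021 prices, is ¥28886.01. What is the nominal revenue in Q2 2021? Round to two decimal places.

Nominal = Real × (Index/100) = 28886.01 × (80.6/100)
        = 28886.01 × 0.806 = 23282.1241

23282.12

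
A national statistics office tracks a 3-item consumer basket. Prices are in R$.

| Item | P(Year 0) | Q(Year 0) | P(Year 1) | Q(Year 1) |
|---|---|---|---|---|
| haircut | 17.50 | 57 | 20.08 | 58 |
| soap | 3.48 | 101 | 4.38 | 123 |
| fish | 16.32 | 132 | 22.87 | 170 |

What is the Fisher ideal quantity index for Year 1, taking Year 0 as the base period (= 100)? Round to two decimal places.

120.89

Laspeyres component (base-period weights):
ΣP(Year 0)Q(Year 1) = 17.50×58 + 3.48×123 + 16.32×170 = 1015 + 428.04 + 2774.4 = 4217.44
ΣP(Year 0)Q(Year 0) = 17.50×57 + 3.48×101 + 16.32×132 = 997.5 + 351.48 + 2154.24 = 3503.22
L = 4217.44 / 3503.22 × 100 = 120.3875
Paasche component (current-period weights):
ΣP(Year 1)Q(Year 1) = 20.08×58 + 4.38×123 + 22.87×170 = 1164.64 + 538.74 + 3887.9 = 5591.28
ΣP(Year 1)Q(Year 0) = 20.08×57 + 4.38×101 + 22.87×132 = 1144.56 + 442.38 + 3018.84 = 4605.78
P = 5591.28 / 4605.78 × 100 = 121.3970
Fisher = √(L × P) = √(120.3875 × 121.3970) = 120.8912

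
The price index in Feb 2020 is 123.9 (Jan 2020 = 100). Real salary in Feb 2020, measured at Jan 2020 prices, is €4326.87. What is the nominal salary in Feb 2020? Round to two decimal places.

5360.99

Nominal = Real × (Index/100) = 4326.87 × (123.9/100)
        = 4326.87 × 1.239 = 5360.9919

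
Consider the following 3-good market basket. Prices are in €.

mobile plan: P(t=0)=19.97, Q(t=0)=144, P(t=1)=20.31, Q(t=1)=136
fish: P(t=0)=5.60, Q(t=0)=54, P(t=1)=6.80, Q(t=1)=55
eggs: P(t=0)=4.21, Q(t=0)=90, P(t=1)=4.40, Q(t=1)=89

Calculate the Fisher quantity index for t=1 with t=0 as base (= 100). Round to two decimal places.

Laspeyres component (base-period weights):
ΣP(t=0)Q(t=1) = 19.97×136 + 5.60×55 + 4.21×89 = 2715.92 + 308 + 374.69 = 3398.61
ΣP(t=0)Q(t=0) = 19.97×144 + 5.60×54 + 4.21×90 = 2875.68 + 302.4 + 378.9 = 3556.98
L = 3398.61 / 3556.98 × 100 = 95.5476
Paasche component (current-period weights):
ΣP(t=1)Q(t=1) = 20.31×136 + 6.80×55 + 4.40×89 = 2762.16 + 374 + 391.6 = 3527.76
ΣP(t=1)Q(t=0) = 20.31×144 + 6.80×54 + 4.40×90 = 2924.64 + 367.2 + 396 = 3687.84
P = 3527.76 / 3687.84 × 100 = 95.6592
Fisher = √(L × P) = √(95.5476 × 95.6592) = 95.6034

95.60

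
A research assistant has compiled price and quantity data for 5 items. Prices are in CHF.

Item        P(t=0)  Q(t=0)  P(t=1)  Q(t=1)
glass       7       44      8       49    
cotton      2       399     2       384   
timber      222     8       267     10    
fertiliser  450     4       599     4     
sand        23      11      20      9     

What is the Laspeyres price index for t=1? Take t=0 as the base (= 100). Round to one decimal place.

119.6

Laspeyres price index uses base-period quantities as weights.
ΣP(t=1)·Q(t=0) = 8×44 + 2×399 + 267×8 + 599×4 + 20×11 = 352 + 798 + 2136 + 2396 + 220 = 5902
ΣP(t=0)·Q(t=0) = 7×44 + 2×399 + 222×8 + 450×4 + 23×11 = 308 + 798 + 1776 + 1800 + 253 = 4935
Index = 5902 / 4935 × 100 = 119.5947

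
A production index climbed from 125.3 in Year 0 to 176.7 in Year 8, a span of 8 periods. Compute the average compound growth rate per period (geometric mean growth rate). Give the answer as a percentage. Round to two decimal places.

4.39%

Growth factor = (176.7/125.3)^(1/8) = (1.410215)^(1/8) = 1.043904
Growth rate = 1.043904 − 1 = 0.043904 = 4.3904%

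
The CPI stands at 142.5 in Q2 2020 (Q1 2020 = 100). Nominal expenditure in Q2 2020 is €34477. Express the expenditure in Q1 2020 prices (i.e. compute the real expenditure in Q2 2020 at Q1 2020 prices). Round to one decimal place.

24194.4

Real = Nominal ÷ (Index/100) = 34477 ÷ (142.5/100)
     = 34477 ÷ 1.425 = 24194.3860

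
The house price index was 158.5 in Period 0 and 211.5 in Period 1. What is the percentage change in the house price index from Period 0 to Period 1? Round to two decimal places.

Change = (211.5 − 158.5) / 158.5 × 100
       = 53.0 / 158.5 × 100 = 33.4385%

33.44%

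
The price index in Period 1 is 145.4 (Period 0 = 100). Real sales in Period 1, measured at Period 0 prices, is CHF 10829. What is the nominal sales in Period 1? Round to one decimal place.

15745.4

Nominal = Real × (Index/100) = 10829 × (145.4/100)
        = 10829 × 1.454 = 15745.3660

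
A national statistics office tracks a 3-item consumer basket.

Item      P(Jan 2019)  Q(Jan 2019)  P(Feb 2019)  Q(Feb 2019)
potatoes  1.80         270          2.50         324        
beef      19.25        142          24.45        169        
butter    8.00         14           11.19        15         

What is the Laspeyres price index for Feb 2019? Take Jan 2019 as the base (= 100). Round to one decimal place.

Laspeyres price index uses base-period quantities as weights.
ΣP(Feb 2019)·Q(Jan 2019) = 2.50×270 + 24.45×142 + 11.19×14 = 675 + 3471.9 + 156.66 = 4303.56
ΣP(Jan 2019)·Q(Jan 2019) = 1.80×270 + 19.25×142 + 8.00×14 = 486 + 2733.5 + 112 = 3331.5
Index = 4303.56 / 3331.5 × 100 = 129.1778

129.2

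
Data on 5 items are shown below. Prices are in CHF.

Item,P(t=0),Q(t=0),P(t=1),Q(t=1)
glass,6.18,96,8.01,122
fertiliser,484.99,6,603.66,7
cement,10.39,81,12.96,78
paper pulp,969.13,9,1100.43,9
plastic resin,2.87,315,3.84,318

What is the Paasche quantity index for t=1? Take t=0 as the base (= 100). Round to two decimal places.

Paasche quantity index uses current-period prices as weights.
ΣP(t=1)·Q(t=1) = 8.01×122 + 603.66×7 + 12.96×78 + 1100.43×9 + 3.84×318 = 977.22 + 4225.62 + 1010.88 + 9903.87 + 1221.12 = 17338.71
ΣP(t=1)·Q(t=0) = 8.01×96 + 603.66×6 + 12.96×81 + 1100.43×9 + 3.84×315 = 768.96 + 3621.96 + 1049.76 + 9903.87 + 1209.6 = 16554.15
Index = 17338.71 / 16554.15 × 100 = 104.7394

104.74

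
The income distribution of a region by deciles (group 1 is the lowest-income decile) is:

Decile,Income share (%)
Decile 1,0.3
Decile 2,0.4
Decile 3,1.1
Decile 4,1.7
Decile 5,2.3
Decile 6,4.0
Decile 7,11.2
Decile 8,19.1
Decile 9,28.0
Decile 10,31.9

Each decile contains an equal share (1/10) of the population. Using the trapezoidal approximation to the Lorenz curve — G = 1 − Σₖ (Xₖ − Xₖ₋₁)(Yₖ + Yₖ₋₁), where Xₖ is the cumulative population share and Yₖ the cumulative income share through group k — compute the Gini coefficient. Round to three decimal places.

0.598

Cumulative income shares Yₖ: 0.0030, 0.0070, 0.0180, 0.0350, 0.0580, 0.0980, 0.2100, 0.4010, 0.6810, 1.0000
Σ (Xₖ−Xₖ₋₁)(Yₖ+Yₖ₋₁) = (1/10)(0.0030+0.0000) + (1/10)(0.0070+0.0030) + (1/10)(0.0180+0.0070) + (1/10)(0.0350+0.0180) + (1/10)(0.0580+0.0350) + (1/10)(0.0980+0.0580) + (1/10)(0.2100+0.0980) + (1/10)(0.4010+0.2100) + (1/10)(0.6810+0.4010) + (1/10)(1.0000+0.6810)
  = 0.0003 + 0.0010 + 0.0025 + 0.0053 + 0.0093 + 0.0156 + 0.0308 + 0.0611 + 0.1082 + 0.1681 = 0.4022
G = 1 − 0.4022 = 0.5978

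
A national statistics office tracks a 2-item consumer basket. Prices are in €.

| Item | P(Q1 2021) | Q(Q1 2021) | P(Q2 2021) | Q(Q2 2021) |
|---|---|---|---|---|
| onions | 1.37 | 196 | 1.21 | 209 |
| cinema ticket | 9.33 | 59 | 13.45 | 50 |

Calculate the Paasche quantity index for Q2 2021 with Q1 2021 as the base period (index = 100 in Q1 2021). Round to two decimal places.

Paasche quantity index uses current-period prices as weights.
ΣP(Q2 2021)·Q(Q2 2021) = 1.21×209 + 13.45×50 = 252.89 + 672.5 = 925.39
ΣP(Q2 2021)·Q(Q1 2021) = 1.21×196 + 13.45×59 = 237.16 + 793.55 = 1030.71
Index = 925.39 / 1030.71 × 100 = 89.7818

89.78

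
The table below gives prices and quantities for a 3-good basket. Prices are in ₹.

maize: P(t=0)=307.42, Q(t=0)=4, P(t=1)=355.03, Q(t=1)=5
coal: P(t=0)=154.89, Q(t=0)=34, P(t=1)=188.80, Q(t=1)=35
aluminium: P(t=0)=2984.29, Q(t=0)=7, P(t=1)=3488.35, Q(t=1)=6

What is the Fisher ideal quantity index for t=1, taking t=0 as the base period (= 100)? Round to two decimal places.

Laspeyres component (base-period weights):
ΣP(t=0)Q(t=1) = 307.42×5 + 154.89×35 + 2984.29×6 = 1537.1 + 5421.15 + 17905.74 = 24863.99
ΣP(t=0)Q(t=0) = 307.42×4 + 154.89×34 + 2984.29×7 = 1229.68 + 5266.26 + 20890.03 = 27385.97
L = 24863.99 / 27385.97 × 100 = 90.7910
Paasche component (current-period weights):
ΣP(t=1)Q(t=1) = 355.03×5 + 188.80×35 + 3488.35×6 = 1775.15 + 6608 + 20930.1 = 29313.25
ΣP(t=1)Q(t=0) = 355.03×4 + 188.80×34 + 3488.35×7 = 1420.12 + 6419.2 + 24418.45 = 32257.77
P = 29313.25 / 32257.77 × 100 = 90.8719
Fisher = √(L × P) = √(90.7910 × 90.8719) = 90.8314

90.83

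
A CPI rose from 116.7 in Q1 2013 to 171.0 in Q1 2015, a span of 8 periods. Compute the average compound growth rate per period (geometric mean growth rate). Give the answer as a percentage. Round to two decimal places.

4.89%

Growth factor = (171.0/116.7)^(1/8) = (1.465296)^(1/8) = 1.048916
Growth rate = 1.048916 − 1 = 0.048916 = 4.8916%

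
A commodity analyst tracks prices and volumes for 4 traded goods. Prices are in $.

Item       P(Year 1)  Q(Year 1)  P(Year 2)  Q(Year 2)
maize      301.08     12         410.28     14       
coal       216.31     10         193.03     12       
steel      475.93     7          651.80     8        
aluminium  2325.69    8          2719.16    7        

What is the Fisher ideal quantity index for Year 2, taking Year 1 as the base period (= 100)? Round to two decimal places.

Laspeyres component (base-period weights):
ΣP(Year 1)Q(Year 2) = 301.08×14 + 216.31×12 + 475.93×8 + 2325.69×7 = 4215.12 + 2595.72 + 3807.44 + 16279.83 = 26898.11
ΣP(Year 1)Q(Year 1) = 301.08×12 + 216.31×10 + 475.93×7 + 2325.69×8 = 3612.96 + 2163.1 + 3331.51 + 18605.52 = 27713.09
L = 26898.11 / 27713.09 × 100 = 97.0592
Paasche component (current-period weights):
ΣP(Year 2)Q(Year 2) = 410.28×14 + 193.03×12 + 651.80×8 + 2719.16×7 = 5743.92 + 2316.36 + 5214.4 + 19034.12 = 32308.8
ΣP(Year 2)Q(Year 1) = 410.28×12 + 193.03×10 + 651.80×7 + 2719.16×8 = 4923.36 + 1930.3 + 4562.6 + 21753.28 = 33169.54
P = 32308.8 / 33169.54 × 100 = 97.4050
Fisher = √(L × P) = √(97.0592 × 97.4050) = 97.2320

97.23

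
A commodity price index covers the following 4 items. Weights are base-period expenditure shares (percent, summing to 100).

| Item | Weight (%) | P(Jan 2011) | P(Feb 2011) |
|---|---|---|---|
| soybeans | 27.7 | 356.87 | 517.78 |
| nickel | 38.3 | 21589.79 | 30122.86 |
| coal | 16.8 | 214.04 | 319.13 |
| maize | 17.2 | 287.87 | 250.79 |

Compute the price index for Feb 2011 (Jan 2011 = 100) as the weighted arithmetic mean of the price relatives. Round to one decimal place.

133.7

soybeans: 27.7 × (517.78/356.87) = 27.7 × 1.450892 = 40.1897
nickel: 38.3 × (30122.86/21589.79) = 38.3 × 1.395236 = 53.4376
coal: 16.8 × (319.13/214.04) = 16.8 × 1.490983 = 25.0485
maize: 17.2 × (250.79/287.87) = 17.2 × 0.871192 = 14.9845
Index = Σ wᵢ·(p₁ᵢ/p₀ᵢ) = 40.1897 + 53.4376 + 25.0485 + 14.9845 = 133.6603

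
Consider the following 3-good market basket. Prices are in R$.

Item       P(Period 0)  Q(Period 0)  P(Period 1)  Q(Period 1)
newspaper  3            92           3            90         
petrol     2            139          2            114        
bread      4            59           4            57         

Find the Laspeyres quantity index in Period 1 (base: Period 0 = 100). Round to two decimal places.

Laspeyres quantity index uses base-period prices as weights.
ΣP(Period 0)·Q(Period 1) = 3×90 + 2×114 + 4×57 = 270 + 228 + 228 = 726
ΣP(Period 0)·Q(Period 0) = 3×92 + 2×139 + 4×59 = 276 + 278 + 236 = 790
Index = 726 / 790 × 100 = 91.8987

91.90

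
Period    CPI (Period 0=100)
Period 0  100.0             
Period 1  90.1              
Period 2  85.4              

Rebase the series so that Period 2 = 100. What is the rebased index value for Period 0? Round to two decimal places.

117.10

Rebased(Period 0) = 100.0 / 85.4 × 100 = 117.0960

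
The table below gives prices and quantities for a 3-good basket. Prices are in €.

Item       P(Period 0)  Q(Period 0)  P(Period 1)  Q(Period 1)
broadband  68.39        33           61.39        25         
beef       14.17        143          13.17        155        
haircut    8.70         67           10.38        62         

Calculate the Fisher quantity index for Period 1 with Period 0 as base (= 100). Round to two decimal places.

91.50

Laspeyres component (base-period weights):
ΣP(Period 0)Q(Period 1) = 68.39×25 + 14.17×155 + 8.70×62 = 1709.75 + 2196.35 + 539.4 = 4445.5
ΣP(Period 0)Q(Period 0) = 68.39×33 + 14.17×143 + 8.70×67 = 2256.87 + 2026.31 + 582.9 = 4866.08
L = 4445.5 / 4866.08 × 100 = 91.3569
Paasche component (current-period weights):
ΣP(Period 1)Q(Period 1) = 61.39×25 + 13.17×155 + 10.38×62 = 1534.75 + 2041.35 + 643.56 = 4219.66
ΣP(Period 1)Q(Period 0) = 61.39×33 + 13.17×143 + 10.38×67 = 2025.87 + 1883.31 + 695.46 = 4604.64
P = 4219.66 / 4604.64 × 100 = 91.6393
Fisher = √(L × P) = √(91.3569 × 91.6393) = 91.4980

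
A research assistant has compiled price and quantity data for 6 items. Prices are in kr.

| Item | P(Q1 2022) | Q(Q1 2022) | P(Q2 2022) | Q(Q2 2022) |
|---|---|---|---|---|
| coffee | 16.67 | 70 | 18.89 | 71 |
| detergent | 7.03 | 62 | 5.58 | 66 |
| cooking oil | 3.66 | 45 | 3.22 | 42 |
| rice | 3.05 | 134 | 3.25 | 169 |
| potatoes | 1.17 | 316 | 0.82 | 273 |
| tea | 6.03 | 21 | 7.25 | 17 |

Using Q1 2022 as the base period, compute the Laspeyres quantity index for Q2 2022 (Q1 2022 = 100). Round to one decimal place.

Laspeyres quantity index uses base-period prices as weights.
ΣP(Q1 2022)·Q(Q2 2022) = 16.67×71 + 7.03×66 + 3.66×42 + 3.05×169 + 1.17×273 + 6.03×17 = 1183.57 + 463.98 + 153.72 + 515.45 + 319.41 + 102.51 = 2738.64
ΣP(Q1 2022)·Q(Q1 2022) = 16.67×70 + 7.03×62 + 3.66×45 + 3.05×134 + 1.17×316 + 6.03×21 = 1166.9 + 435.86 + 164.7 + 408.7 + 369.72 + 126.63 = 2672.51
Index = 2738.64 / 2672.51 × 100 = 102.4745

102.5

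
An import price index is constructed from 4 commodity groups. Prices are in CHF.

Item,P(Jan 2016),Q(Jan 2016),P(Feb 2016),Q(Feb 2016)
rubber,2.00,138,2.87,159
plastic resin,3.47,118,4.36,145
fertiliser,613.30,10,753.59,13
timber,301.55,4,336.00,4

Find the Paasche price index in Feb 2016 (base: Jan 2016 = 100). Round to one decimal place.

122.3

Paasche price index uses current-period quantities as weights.
ΣP(Feb 2016)·Q(Feb 2016) = 2.87×159 + 4.36×145 + 753.59×13 + 336.00×4 = 456.33 + 632.2 + 9796.67 + 1344 = 12229.2
ΣP(Jan 2016)·Q(Feb 2016) = 2.00×159 + 3.47×145 + 613.30×13 + 301.55×4 = 318 + 503.15 + 7972.9 + 1206.2 = 10000.25
Index = 12229.2 / 10000.25 × 100 = 122.2889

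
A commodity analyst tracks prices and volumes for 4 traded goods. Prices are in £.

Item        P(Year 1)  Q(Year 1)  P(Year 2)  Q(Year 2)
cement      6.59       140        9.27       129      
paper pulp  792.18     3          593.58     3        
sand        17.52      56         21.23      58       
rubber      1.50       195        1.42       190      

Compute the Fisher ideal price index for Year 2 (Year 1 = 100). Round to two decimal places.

Laspeyres component (base-period weights):
ΣP(Year 2)Q(Year 1) = 9.27×140 + 593.58×3 + 21.23×56 + 1.42×195 = 1297.8 + 1780.74 + 1188.88 + 276.9 = 4544.32
ΣP(Year 1)Q(Year 1) = 6.59×140 + 792.18×3 + 17.52×56 + 1.50×195 = 922.6 + 2376.54 + 981.12 + 292.5 = 4572.76
L = 4544.32 / 4572.76 × 100 = 99.3781
Paasche component (current-period weights):
ΣP(Year 2)Q(Year 2) = 9.27×129 + 593.58×3 + 21.23×58 + 1.42×190 = 1195.83 + 1780.74 + 1231.34 + 269.8 = 4477.71
ΣP(Year 1)Q(Year 2) = 6.59×129 + 792.18×3 + 17.52×58 + 1.50×190 = 850.11 + 2376.54 + 1016.16 + 285 = 4527.81
P = 4477.71 / 4527.81 × 100 = 98.8935
Fisher = √(L × P) = √(99.3781 × 98.8935) = 99.1355

99.14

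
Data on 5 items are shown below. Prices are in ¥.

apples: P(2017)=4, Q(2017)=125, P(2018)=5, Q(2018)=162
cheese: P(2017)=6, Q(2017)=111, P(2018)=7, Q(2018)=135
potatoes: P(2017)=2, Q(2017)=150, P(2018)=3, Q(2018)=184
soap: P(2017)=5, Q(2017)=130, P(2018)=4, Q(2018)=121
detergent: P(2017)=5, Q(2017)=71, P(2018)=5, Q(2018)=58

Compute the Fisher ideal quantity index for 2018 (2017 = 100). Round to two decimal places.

111.54

Laspeyres component (base-period weights):
ΣP(2017)Q(2018) = 4×162 + 6×135 + 2×184 + 5×121 + 5×58 = 648 + 810 + 368 + 605 + 290 = 2721
ΣP(2017)Q(2017) = 4×125 + 6×111 + 2×150 + 5×130 + 5×71 = 500 + 666 + 300 + 650 + 355 = 2471
L = 2721 / 2471 × 100 = 110.1174
Paasche component (current-period weights):
ΣP(2018)Q(2018) = 5×162 + 7×135 + 3×184 + 4×121 + 5×58 = 810 + 945 + 552 + 484 + 290 = 3081
ΣP(2018)Q(2017) = 5×125 + 7×111 + 3×150 + 4×130 + 5×71 = 625 + 777 + 450 + 520 + 355 = 2727
P = 3081 / 2727 × 100 = 112.9813
Fisher = √(L × P) = √(110.1174 × 112.9813) = 111.5401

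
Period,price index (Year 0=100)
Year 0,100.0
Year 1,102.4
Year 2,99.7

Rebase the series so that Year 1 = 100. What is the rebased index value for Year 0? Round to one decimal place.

Rebased(Year 0) = 100.0 / 102.4 × 100 = 97.6562

97.7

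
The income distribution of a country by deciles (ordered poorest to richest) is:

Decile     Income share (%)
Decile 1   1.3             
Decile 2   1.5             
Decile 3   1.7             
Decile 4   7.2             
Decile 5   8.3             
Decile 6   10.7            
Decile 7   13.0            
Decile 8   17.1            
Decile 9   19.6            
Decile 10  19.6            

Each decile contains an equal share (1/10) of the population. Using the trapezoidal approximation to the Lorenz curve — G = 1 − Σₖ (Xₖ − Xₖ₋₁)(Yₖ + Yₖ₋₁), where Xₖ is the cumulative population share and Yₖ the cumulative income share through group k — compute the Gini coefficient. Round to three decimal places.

0.388

Cumulative income shares Yₖ: 0.0130, 0.0280, 0.0450, 0.1170, 0.2000, 0.3070, 0.4370, 0.6080, 0.8040, 1.0000
Σ (Xₖ−Xₖ₋₁)(Yₖ+Yₖ₋₁) = (1/10)(0.0130+0.0000) + (1/10)(0.0280+0.0130) + (1/10)(0.0450+0.0280) + (1/10)(0.1170+0.0450) + (1/10)(0.2000+0.1170) + (1/10)(0.3070+0.2000) + (1/10)(0.4370+0.3070) + (1/10)(0.6080+0.4370) + (1/10)(0.8040+0.6080) + (1/10)(1.0000+0.8040)
  = 0.0013 + 0.0041 + 0.0073 + 0.0162 + 0.0317 + 0.0507 + 0.0744 + 0.1045 + 0.1412 + 0.1804 = 0.6118
G = 1 − 0.6118 = 0.3882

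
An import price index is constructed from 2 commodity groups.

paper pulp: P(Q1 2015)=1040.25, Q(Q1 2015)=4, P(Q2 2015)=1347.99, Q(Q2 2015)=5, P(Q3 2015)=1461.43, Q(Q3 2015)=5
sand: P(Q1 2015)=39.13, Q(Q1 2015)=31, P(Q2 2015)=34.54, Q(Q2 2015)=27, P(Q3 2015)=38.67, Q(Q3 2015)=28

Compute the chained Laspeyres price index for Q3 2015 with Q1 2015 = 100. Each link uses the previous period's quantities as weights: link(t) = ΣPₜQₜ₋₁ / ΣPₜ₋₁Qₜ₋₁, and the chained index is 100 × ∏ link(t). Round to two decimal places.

Link Q1 2015→Q2 2015:
ΣP(Q2 2015)Q(Q1 2015) = 1347.99×4 + 34.54×31 = 5391.96 + 1070.74 = 6462.7
ΣP(Q1 2015)Q(Q1 2015) = 1040.25×4 + 39.13×31 = 4161 + 1213.03 = 5374.03
link = 6462.7/5374.03 = 1.202580
Link Q2 2015→Q3 2015:
ΣP(Q3 2015)Q(Q2 2015) = 1461.43×5 + 38.67×27 = 7307.15 + 1044.09 = 8351.24
ΣP(Q2 2015)Q(Q2 2015) = 1347.99×5 + 34.54×27 = 6739.95 + 932.58 = 7672.53
link = 8351.24/7672.53 = 1.088460
Chained index = 100 × 1.202580 × 1.088460 = 130.8960

130.90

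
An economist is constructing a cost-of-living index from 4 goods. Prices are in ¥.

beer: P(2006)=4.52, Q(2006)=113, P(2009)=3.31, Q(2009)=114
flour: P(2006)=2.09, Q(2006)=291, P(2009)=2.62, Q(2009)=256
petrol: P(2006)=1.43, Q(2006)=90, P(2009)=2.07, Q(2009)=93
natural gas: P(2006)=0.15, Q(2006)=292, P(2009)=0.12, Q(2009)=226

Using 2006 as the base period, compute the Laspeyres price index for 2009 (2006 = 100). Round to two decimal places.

Laspeyres price index uses base-period quantities as weights.
ΣP(2009)·Q(2006) = 3.31×113 + 2.62×291 + 2.07×90 + 0.12×292 = 374.03 + 762.42 + 186.3 + 35.04 = 1357.79
ΣP(2006)·Q(2006) = 4.52×113 + 2.09×291 + 1.43×90 + 0.15×292 = 510.76 + 608.19 + 128.7 + 43.8 = 1291.45
Index = 1357.79 / 1291.45 × 100 = 105.1369

105.14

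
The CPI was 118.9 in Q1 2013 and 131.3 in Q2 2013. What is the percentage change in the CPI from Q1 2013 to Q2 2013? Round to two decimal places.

Change = (131.3 − 118.9) / 118.9 × 100
       = 12.4 / 118.9 × 100 = 10.4289%

10.43%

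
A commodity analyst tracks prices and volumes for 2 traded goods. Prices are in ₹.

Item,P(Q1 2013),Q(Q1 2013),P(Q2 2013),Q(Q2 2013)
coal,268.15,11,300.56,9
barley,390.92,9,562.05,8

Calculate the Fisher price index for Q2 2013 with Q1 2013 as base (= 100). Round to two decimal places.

129.65

Laspeyres component (base-period weights):
ΣP(Q2 2013)Q(Q1 2013) = 300.56×11 + 562.05×9 = 3306.16 + 5058.45 = 8364.61
ΣP(Q1 2013)Q(Q1 2013) = 268.15×11 + 390.92×9 = 2949.65 + 3518.28 = 6467.93
L = 8364.61 / 6467.93 × 100 = 129.3244
Paasche component (current-period weights):
ΣP(Q2 2013)Q(Q2 2013) = 300.56×9 + 562.05×8 = 2705.04 + 4496.4 = 7201.44
ΣP(Q1 2013)Q(Q2 2013) = 268.15×9 + 390.92×8 = 2413.35 + 3127.36 = 5540.71
P = 7201.44 / 5540.71 × 100 = 129.9732
Fisher = √(L × P) = √(129.3244 × 129.9732) = 129.6484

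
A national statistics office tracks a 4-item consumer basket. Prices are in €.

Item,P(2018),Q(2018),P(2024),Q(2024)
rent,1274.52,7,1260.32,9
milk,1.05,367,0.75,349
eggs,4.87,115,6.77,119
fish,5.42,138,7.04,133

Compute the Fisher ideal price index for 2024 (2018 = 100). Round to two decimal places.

101.89

Laspeyres component (base-period weights):
ΣP(2024)Q(2018) = 1260.32×7 + 0.75×367 + 6.77×115 + 7.04×138 = 8822.24 + 275.25 + 778.55 + 971.52 = 10847.56
ΣP(2018)Q(2018) = 1274.52×7 + 1.05×367 + 4.87×115 + 5.42×138 = 8921.64 + 385.35 + 560.05 + 747.96 = 10615
L = 10847.56 / 10615 × 100 = 102.1909
Paasche component (current-period weights):
ΣP(2024)Q(2024) = 1260.32×9 + 0.75×349 + 6.77×119 + 7.04×133 = 11342.88 + 261.75 + 805.63 + 936.32 = 13346.58
ΣP(2018)Q(2024) = 1274.52×9 + 1.05×349 + 4.87×119 + 5.42×133 = 11470.68 + 366.45 + 579.53 + 720.86 = 13137.52
P = 13346.58 / 13137.52 × 100 = 101.5913
Fisher = √(L × P) = √(102.1909 × 101.5913) = 101.8907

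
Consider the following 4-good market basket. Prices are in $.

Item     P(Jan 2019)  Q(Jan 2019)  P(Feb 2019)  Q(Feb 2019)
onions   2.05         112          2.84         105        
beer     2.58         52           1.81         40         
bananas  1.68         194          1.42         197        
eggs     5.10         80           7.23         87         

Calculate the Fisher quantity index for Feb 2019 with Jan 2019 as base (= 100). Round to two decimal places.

Laspeyres component (base-period weights):
ΣP(Jan 2019)Q(Feb 2019) = 2.05×105 + 2.58×40 + 1.68×197 + 5.10×87 = 215.25 + 103.2 + 330.96 + 443.7 = 1093.11
ΣP(Jan 2019)Q(Jan 2019) = 2.05×112 + 2.58×52 + 1.68×194 + 5.10×80 = 229.6 + 134.16 + 325.92 + 408 = 1097.68
L = 1093.11 / 1097.68 × 100 = 99.5837
Paasche component (current-period weights):
ΣP(Feb 2019)Q(Feb 2019) = 2.84×105 + 1.81×40 + 1.42×197 + 7.23×87 = 298.2 + 72.4 + 279.74 + 629.01 = 1279.35
ΣP(Feb 2019)Q(Jan 2019) = 2.84×112 + 1.81×52 + 1.42×194 + 7.23×80 = 318.08 + 94.12 + 275.48 + 578.4 = 1266.08
P = 1279.35 / 1266.08 × 100 = 101.0481
Fisher = √(L × P) = √(99.5837 × 101.0481) = 100.3132

100.31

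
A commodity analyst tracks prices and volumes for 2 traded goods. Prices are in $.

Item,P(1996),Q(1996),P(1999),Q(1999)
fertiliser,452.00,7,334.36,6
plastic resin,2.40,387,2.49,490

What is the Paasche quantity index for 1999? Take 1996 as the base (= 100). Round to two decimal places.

97.64

Paasche quantity index uses current-period prices as weights.
ΣP(1999)·Q(1999) = 334.36×6 + 2.49×490 = 2006.16 + 1220.1 = 3226.26
ΣP(1999)·Q(1996) = 334.36×7 + 2.49×387 = 2340.52 + 963.63 = 3304.15
Index = 3226.26 / 3304.15 × 100 = 97.6427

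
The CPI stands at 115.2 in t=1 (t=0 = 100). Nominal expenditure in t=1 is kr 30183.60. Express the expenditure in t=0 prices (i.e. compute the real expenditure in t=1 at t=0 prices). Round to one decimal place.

Real = Nominal ÷ (Index/100) = 30183.60 ÷ (115.2/100)
     = 30183.60 ÷ 1.152 = 26201.0417

26201.0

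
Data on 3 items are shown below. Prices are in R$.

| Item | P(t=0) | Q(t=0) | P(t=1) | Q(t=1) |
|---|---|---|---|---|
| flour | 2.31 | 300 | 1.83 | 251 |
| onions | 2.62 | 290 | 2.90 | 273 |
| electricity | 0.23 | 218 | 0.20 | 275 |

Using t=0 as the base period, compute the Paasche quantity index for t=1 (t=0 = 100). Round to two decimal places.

91.10

Paasche quantity index uses current-period prices as weights.
ΣP(t=1)·Q(t=1) = 1.83×251 + 2.90×273 + 0.20×275 = 459.33 + 791.7 + 55 = 1306.03
ΣP(t=1)·Q(t=0) = 1.83×300 + 2.90×290 + 0.20×218 = 549 + 841 + 43.6 = 1433.6
Index = 1306.03 / 1433.6 × 100 = 91.1014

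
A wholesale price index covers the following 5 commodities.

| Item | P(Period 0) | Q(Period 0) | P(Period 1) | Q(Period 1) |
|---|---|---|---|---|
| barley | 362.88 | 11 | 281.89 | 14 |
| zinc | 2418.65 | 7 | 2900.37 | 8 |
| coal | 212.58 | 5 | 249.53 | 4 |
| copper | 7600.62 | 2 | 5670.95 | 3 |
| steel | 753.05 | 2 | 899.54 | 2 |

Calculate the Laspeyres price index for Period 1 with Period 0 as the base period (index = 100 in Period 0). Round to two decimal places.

Laspeyres price index uses base-period quantities as weights.
ΣP(Period 1)·Q(Period 0) = 281.89×11 + 2900.37×7 + 249.53×5 + 5670.95×2 + 899.54×2 = 3100.79 + 20302.59 + 1247.65 + 11341.9 + 1799.08 = 37792.01
ΣP(Period 0)·Q(Period 0) = 362.88×11 + 2418.65×7 + 212.58×5 + 7600.62×2 + 753.05×2 = 3991.68 + 16930.55 + 1062.9 + 15201.24 + 1506.1 = 38692.47
Index = 37792.01 / 38692.47 × 100 = 97.6728

97.67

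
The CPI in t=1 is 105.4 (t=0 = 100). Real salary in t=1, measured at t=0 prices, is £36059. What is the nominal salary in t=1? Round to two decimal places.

Nominal = Real × (Index/100) = 36059 × (105.4/100)
        = 36059 × 1.054 = 38006.1860

38006.19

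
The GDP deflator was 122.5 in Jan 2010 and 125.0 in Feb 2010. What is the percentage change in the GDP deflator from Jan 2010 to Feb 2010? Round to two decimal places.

2.04%

Change = (125.0 − 122.5) / 122.5 × 100
       = 2.5 / 122.5 × 100 = 2.0408%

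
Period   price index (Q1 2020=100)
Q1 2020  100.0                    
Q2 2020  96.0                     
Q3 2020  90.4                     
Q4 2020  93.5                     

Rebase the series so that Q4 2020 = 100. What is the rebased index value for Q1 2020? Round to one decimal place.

107.0

Rebased(Q1 2020) = 100.0 / 93.5 × 100 = 106.9519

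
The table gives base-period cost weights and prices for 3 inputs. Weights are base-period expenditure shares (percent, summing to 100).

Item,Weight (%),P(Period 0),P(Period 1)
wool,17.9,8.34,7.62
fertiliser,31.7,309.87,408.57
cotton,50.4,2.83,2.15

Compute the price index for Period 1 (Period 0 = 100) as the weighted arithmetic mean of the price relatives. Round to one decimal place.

wool: 17.9 × (7.62/8.34) = 17.9 × 0.913669 = 16.3547
fertiliser: 31.7 × (408.57/309.87) = 31.7 × 1.318521 = 41.7971
cotton: 50.4 × (2.15/2.83) = 50.4 × 0.759717 = 38.2898
Index = Σ wᵢ·(p₁ᵢ/p₀ᵢ) = 16.3547 + 41.7971 + 38.2898 = 96.4415

96.4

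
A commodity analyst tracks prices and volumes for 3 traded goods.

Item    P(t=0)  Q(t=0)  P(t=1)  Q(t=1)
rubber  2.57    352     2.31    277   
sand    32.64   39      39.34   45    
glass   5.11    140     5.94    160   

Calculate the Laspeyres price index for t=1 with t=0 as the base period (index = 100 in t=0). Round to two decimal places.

Laspeyres price index uses base-period quantities as weights.
ΣP(t=1)·Q(t=0) = 2.31×352 + 39.34×39 + 5.94×140 = 813.12 + 1534.26 + 831.6 = 3178.98
ΣP(t=0)·Q(t=0) = 2.57×352 + 32.64×39 + 5.11×140 = 904.64 + 1272.96 + 715.4 = 2893
Index = 3178.98 / 2893 × 100 = 109.8852

109.89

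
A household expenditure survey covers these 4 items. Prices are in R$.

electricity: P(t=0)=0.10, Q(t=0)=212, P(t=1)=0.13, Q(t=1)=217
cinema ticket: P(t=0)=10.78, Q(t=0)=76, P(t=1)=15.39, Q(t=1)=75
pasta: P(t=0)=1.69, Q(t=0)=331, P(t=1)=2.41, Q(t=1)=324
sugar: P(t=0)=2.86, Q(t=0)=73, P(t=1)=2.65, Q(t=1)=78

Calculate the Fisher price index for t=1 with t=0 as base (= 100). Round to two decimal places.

Laspeyres component (base-period weights):
ΣP(t=1)Q(t=0) = 0.13×212 + 15.39×76 + 2.41×331 + 2.65×73 = 27.56 + 1169.64 + 797.71 + 193.45 = 2188.36
ΣP(t=0)Q(t=0) = 0.10×212 + 10.78×76 + 1.69×331 + 2.86×73 = 21.2 + 819.28 + 559.39 + 208.78 = 1608.65
L = 2188.36 / 1608.65 × 100 = 136.0370
Paasche component (current-period weights):
ΣP(t=1)Q(t=1) = 0.13×217 + 15.39×75 + 2.41×324 + 2.65×78 = 28.21 + 1154.25 + 780.84 + 206.7 = 2170
ΣP(t=0)Q(t=1) = 0.10×217 + 10.78×75 + 1.69×324 + 2.86×78 = 21.7 + 808.5 + 547.56 + 223.08 = 1600.84
P = 2170 / 1600.84 × 100 = 135.5538
Fisher = √(L × P) = √(136.0370 × 135.5538) = 135.7952

135.80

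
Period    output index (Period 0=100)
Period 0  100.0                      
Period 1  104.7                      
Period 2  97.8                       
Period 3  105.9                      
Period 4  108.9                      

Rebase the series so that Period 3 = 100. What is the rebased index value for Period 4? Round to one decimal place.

102.8

Rebased(Period 4) = 108.9 / 105.9 × 100 = 102.8329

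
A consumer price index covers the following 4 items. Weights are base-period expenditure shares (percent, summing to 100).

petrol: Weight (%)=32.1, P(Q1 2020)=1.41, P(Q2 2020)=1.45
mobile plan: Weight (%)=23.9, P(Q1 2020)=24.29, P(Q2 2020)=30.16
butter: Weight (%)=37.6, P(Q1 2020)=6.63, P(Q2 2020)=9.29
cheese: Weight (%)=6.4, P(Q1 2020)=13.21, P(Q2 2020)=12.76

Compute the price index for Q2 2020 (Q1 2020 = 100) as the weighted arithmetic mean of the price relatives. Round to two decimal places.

121.55

petrol: 32.1 × (1.45/1.41) = 32.1 × 1.028369 = 33.0106
mobile plan: 23.9 × (30.16/24.29) = 23.9 × 1.241663 = 29.6758
butter: 37.6 × (9.29/6.63) = 37.6 × 1.401207 = 52.6854
cheese: 6.4 × (12.76/13.21) = 6.4 × 0.965935 = 6.1820
Index = Σ wᵢ·(p₁ᵢ/p₀ᵢ) = 33.0106 + 29.6758 + 52.6854 + 6.1820 = 121.5537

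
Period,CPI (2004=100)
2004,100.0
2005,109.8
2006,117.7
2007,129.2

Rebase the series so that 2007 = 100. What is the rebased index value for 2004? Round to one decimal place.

Rebased(2004) = 100.0 / 129.2 × 100 = 77.3994

77.4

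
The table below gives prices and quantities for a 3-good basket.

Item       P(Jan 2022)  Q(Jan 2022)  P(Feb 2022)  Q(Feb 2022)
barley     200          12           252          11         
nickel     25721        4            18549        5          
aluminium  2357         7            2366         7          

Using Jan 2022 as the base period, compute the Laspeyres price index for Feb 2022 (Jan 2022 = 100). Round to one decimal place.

Laspeyres price index uses base-period quantities as weights.
ΣP(Feb 2022)·Q(Jan 2022) = 252×12 + 18549×4 + 2366×7 = 3024 + 74196 + 16562 = 93782
ΣP(Jan 2022)·Q(Jan 2022) = 200×12 + 25721×4 + 2357×7 = 2400 + 102884 + 16499 = 121783
Index = 93782 / 121783 × 100 = 77.0075

77.0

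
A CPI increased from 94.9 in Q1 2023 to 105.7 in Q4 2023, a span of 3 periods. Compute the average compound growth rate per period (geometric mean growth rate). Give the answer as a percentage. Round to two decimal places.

Growth factor = (105.7/94.9)^(1/3) = (1.113804)^(1/3) = 1.036580
Growth rate = 1.036580 − 1 = 0.036580 = 3.6580%

3.66%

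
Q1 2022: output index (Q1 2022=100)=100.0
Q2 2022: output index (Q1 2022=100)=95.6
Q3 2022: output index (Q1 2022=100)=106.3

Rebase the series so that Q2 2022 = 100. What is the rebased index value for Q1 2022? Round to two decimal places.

104.60

Rebased(Q1 2022) = 100.0 / 95.6 × 100 = 104.6025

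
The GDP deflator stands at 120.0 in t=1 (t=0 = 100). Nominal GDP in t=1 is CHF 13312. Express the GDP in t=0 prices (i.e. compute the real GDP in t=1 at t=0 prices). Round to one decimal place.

11093.3

Real = Nominal ÷ (Index/100) = 13312 ÷ (120.0/100)
     = 13312 ÷ 1.200 = 11093.3333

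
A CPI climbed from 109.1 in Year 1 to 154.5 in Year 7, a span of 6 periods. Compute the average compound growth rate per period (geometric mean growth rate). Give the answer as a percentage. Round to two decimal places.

Growth factor = (154.5/109.1)^(1/6) = (1.416132)^(1/6) = 1.059702
Growth rate = 1.059702 − 1 = 0.059702 = 5.9702%

5.97%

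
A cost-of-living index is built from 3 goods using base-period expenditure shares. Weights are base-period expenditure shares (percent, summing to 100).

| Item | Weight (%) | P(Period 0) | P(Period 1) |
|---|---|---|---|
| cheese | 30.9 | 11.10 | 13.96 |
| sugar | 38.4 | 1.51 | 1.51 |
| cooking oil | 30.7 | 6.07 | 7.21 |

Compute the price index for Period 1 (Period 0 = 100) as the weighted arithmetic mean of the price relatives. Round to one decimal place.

cheese: 30.9 × (13.96/11.10) = 30.9 × 1.257658 = 38.8616
sugar: 38.4 × (1.51/1.51) = 38.4 × 1.000000 = 38.4000
cooking oil: 30.7 × (7.21/6.07) = 30.7 × 1.187809 = 36.4657
Index = Σ wᵢ·(p₁ᵢ/p₀ᵢ) = 38.8616 + 38.4000 + 36.4657 = 113.7274

113.7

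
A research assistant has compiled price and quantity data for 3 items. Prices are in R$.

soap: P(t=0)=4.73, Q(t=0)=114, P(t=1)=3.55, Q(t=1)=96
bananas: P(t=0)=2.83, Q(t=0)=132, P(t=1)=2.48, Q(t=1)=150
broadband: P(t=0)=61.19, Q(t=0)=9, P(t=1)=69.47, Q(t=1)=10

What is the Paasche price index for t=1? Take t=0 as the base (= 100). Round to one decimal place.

Paasche price index uses current-period quantities as weights.
ΣP(t=1)·Q(t=1) = 3.55×96 + 2.48×150 + 69.47×10 = 340.8 + 372 + 694.7 = 1407.5
ΣP(t=0)·Q(t=1) = 4.73×96 + 2.83×150 + 61.19×10 = 454.08 + 424.5 + 611.9 = 1490.48
Index = 1407.5 / 1490.48 × 100 = 94.4327

94.4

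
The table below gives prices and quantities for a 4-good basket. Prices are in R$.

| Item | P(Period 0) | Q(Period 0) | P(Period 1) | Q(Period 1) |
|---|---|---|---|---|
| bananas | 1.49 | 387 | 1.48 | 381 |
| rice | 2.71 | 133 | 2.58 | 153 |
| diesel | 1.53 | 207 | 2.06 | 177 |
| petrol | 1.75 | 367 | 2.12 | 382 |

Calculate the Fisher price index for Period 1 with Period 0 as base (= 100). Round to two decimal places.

111.42

Laspeyres component (base-period weights):
ΣP(Period 1)Q(Period 0) = 1.48×387 + 2.58×133 + 2.06×207 + 2.12×367 = 572.76 + 343.14 + 426.42 + 778.04 = 2120.36
ΣP(Period 0)Q(Period 0) = 1.49×387 + 2.71×133 + 1.53×207 + 1.75×367 = 576.63 + 360.43 + 316.71 + 642.25 = 1896.02
L = 2120.36 / 1896.02 × 100 = 111.8322
Paasche component (current-period weights):
ΣP(Period 1)Q(Period 1) = 1.48×381 + 2.58×153 + 2.06×177 + 2.12×382 = 563.88 + 394.74 + 364.62 + 809.84 = 2133.08
ΣP(Period 0)Q(Period 1) = 1.49×381 + 2.71×153 + 1.53×177 + 1.75×382 = 567.69 + 414.63 + 270.81 + 668.5 = 1921.63
P = 2133.08 / 1921.63 × 100 = 111.0037
Fisher = √(L × P) = √(111.8322 × 111.0037) = 111.4171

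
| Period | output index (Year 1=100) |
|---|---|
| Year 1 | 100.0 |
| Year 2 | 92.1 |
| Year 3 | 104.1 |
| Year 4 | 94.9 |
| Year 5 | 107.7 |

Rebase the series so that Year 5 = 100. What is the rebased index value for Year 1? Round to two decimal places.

Rebased(Year 1) = 100.0 / 107.7 × 100 = 92.8505

92.85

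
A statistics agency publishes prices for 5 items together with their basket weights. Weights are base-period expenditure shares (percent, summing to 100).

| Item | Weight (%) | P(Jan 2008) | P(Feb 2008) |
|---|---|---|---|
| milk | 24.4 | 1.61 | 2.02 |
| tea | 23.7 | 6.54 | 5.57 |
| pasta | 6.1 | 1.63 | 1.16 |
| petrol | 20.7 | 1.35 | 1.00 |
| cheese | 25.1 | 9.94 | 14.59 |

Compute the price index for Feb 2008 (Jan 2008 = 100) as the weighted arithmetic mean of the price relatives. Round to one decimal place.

107.3

milk: 24.4 × (2.02/1.61) = 24.4 × 1.254658 = 30.6137
tea: 23.7 × (5.57/6.54) = 23.7 × 0.851682 = 20.1849
pasta: 6.1 × (1.16/1.63) = 6.1 × 0.711656 = 4.3411
petrol: 20.7 × (1.00/1.35) = 20.7 × 0.740741 = 15.3333
cheese: 25.1 × (14.59/9.94) = 25.1 × 1.467807 = 36.8420
Index = Σ wᵢ·(p₁ᵢ/p₀ᵢ) = 30.6137 + 20.1849 + 4.3411 + 15.3333 + 36.8420 = 107.3149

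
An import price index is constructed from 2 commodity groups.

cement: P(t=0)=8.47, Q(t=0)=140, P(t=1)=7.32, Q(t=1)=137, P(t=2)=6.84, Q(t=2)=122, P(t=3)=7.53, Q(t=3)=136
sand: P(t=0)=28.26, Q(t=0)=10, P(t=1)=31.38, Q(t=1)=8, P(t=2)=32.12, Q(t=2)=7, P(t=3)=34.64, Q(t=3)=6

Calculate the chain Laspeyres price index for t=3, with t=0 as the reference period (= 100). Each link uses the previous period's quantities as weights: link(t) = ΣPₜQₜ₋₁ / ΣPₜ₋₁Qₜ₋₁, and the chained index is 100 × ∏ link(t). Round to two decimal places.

Link t=0→t=1:
ΣP(t=1)Q(t=0) = 7.32×140 + 31.38×10 = 1024.8 + 313.8 = 1338.6
ΣP(t=0)Q(t=0) = 8.47×140 + 28.26×10 = 1185.8 + 282.6 = 1468.4
link = 1338.6/1468.4 = 0.911604
Link t=1→t=2:
ΣP(t=2)Q(t=1) = 6.84×137 + 32.12×8 = 937.08 + 256.96 = 1194.04
ΣP(t=1)Q(t=1) = 7.32×137 + 31.38×8 = 1002.84 + 251.04 = 1253.88
link = 1194.04/1253.88 = 0.952276
Link t=2→t=3:
ΣP(t=3)Q(t=2) = 7.53×122 + 34.64×7 = 918.66 + 242.48 = 1161.14
ΣP(t=2)Q(t=2) = 6.84×122 + 32.12×7 = 834.48 + 224.84 = 1059.32
link = 1161.14/1059.32 = 1.096118
Chained index = 100 × 0.911604 × 0.952276 × 1.096118 = 95.1539

95.15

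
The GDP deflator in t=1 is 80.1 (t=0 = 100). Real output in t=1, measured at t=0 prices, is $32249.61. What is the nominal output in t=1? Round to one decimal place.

25831.9

Nominal = Real × (Index/100) = 32249.61 × (80.1/100)
        = 32249.61 × 0.801 = 25831.9376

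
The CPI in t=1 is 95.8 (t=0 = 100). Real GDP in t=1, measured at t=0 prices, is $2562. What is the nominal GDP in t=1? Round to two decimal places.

Nominal = Real × (Index/100) = 2562 × (95.8/100)
        = 2562 × 0.958 = 2454.3960

2454.40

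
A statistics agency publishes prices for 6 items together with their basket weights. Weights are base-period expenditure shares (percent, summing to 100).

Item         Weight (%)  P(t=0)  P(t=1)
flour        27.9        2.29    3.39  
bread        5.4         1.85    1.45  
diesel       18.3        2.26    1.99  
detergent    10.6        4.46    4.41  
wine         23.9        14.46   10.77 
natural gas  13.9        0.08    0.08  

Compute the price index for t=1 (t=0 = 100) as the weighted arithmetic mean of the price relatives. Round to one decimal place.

flour: 27.9 × (3.39/2.29) = 27.9 × 1.480349 = 41.3017
bread: 5.4 × (1.45/1.85) = 5.4 × 0.783784 = 4.2324
diesel: 18.3 × (1.99/2.26) = 18.3 × 0.880531 = 16.1137
detergent: 10.6 × (4.41/4.46) = 10.6 × 0.988789 = 10.4812
wine: 23.9 × (10.77/14.46) = 23.9 × 0.744813 = 17.8010
natural gas: 13.9 × (0.08/0.08) = 13.9 × 1.000000 = 13.9000
Index = Σ wᵢ·(p₁ᵢ/p₀ᵢ) = 41.3017 + 4.2324 + 16.1137 + 10.4812 + 17.8010 + 13.9000 = 103.8301

103.8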